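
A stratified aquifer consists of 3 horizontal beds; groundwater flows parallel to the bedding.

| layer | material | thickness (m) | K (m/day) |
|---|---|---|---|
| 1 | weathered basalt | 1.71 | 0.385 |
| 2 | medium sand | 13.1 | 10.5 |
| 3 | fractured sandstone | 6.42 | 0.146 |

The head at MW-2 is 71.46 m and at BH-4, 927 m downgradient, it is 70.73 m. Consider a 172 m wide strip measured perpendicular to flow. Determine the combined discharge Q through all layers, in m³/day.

Flow is parallel to layering, so each bed carries its own Darcy discharge and the transmissivities add.
Σ(K_i·b_i) = 0.385×1.71 + 10.5×13.1 + 0.146×6.42 = 139.1 m²/day.
Hydraulic gradient i = (71.46 − 70.73) / 927 = 0.73 / 927 = 0.0007875.
Q = Σ(K_i·b_i) · W · i = 139.1 × 172 × 0.0007875 = 18.85 m³/day.

18.8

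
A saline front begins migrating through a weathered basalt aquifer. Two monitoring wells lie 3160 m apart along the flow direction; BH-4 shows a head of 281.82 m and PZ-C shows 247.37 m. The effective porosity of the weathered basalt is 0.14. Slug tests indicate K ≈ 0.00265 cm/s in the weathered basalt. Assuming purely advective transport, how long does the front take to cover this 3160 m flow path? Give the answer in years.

48.5

Convert K: 0.00265 cm/s × 864 = 2.290 m/day.
Hydraulic gradient i = (281.82 − 247.37) / 3160 = 34.45 / 3160 = 0.01090.
Darcy flux q = K · i = 2.290 × 0.01090 = 0.02496 m/day.
Seepage velocity v = q / n_e = 0.02496 / 0.14 = 0.1783 m/day.
Travel time t = L / v = 3160 / 0.1783 = 17724 days = 48.52 years.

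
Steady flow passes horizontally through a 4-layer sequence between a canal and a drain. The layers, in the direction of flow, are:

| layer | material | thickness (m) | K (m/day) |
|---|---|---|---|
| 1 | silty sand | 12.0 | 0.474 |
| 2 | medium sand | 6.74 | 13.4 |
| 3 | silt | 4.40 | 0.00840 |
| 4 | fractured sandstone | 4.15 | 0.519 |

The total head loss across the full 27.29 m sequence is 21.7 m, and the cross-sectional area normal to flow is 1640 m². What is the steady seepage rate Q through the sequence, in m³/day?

63.8

Flow is perpendicular to layering, so the layers act in series and the equivalent K is the thickness-weighted harmonic mean.
Total thickness L = 12.0 + 6.74 + 4.40 + 4.15 = 27.29 m.
Σ(b_i/K_i) = 12.0/0.474 + 6.74/13.4 + 4.40/0.00840 + 4.15/0.519 = 557.6 d.
K_eq = L / Σ(b_i/K_i) = 27.29 / 557.6 = 0.04894 m/day.
Q = K_eq · A · (Δh/L) = 0.04894 × 1640 × (21.7/27.29) = 63.82 m³/day.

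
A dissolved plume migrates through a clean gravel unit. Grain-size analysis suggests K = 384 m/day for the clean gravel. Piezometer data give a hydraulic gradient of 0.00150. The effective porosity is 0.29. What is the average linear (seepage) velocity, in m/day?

1.99

Hydraulic gradient i = 0.00150.
Darcy flux q = K · i = 384.0 × 0.001500 = 0.5760 m/day.
Seepage velocity v = q / n_e = 0.5760 / 0.29 = 1.986 m/day.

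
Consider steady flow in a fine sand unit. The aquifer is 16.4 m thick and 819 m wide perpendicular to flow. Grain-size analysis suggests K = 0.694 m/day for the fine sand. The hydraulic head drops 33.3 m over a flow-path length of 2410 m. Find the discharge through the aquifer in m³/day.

Cross-sectional area A = 819 × 16.4 = 13432 m².
Hydraulic gradient i = Δh / L = 33.3 / 2410 = 0.01382.
Darcy's law: Q = K · A · i = 0.6940 × 13432 × 0.01382 = 128.8 m³/day.

129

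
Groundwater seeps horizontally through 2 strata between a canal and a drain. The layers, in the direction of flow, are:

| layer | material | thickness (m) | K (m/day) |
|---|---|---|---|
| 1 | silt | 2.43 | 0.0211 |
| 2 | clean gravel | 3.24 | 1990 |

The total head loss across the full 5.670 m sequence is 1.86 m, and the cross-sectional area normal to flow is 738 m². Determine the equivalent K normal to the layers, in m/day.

Flow is perpendicular to layering, so the layers act in series and the equivalent K is the thickness-weighted harmonic mean.
Total thickness L = 2.43 + 3.24 = 5.670 m.
Σ(b_i/K_i) = 2.43/0.0211 + 3.24/1990 = 115.2 d.
K_eq = L / Σ(b_i/K_i) = 5.670 / 115.2 = 0.04923 m/day.

0.0492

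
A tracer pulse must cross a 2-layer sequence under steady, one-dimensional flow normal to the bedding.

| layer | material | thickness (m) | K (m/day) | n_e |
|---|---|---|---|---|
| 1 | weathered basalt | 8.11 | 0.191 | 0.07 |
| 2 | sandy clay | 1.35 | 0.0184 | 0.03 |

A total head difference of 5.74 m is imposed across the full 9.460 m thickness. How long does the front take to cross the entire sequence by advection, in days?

12.3

With flow normal to the layers, continuity requires the same specific discharge q through every layer.
Σ(b_i/K_i) = 8.11/0.191 + 1.35/0.0184 = 115.8 d.
q = Δh / Σ(b_i/K_i) = 5.74 / 115.8 = 0.04956 m/day.
In each layer the seepage velocity is v_i = q/n_i, so the layer transit time is t_i = b_i·n_i / q:
  layer 1 (weathered basalt): t_1 = 8.11 × 0.07 / 0.04956 = 11.46 d
  layer 2 (sandy clay): t_2 = 1.35 × 0.03 / 0.04956 = 0.8173 d
Total t = Σ t_i = 12.27 days.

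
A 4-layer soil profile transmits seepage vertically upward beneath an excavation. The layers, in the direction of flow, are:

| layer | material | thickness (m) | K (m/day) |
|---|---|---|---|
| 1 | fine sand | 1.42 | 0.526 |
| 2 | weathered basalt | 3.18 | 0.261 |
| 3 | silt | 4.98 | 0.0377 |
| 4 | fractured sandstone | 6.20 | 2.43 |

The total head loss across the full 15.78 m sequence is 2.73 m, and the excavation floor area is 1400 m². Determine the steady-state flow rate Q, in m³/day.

25.6

Flow is perpendicular to layering, so the layers act in series and the equivalent K is the thickness-weighted harmonic mean.
Total thickness L = 1.42 + 3.18 + 4.98 + 6.20 = 15.78 m.
Σ(b_i/K_i) = 1.42/0.526 + 3.18/0.261 + 4.98/0.0377 + 6.20/2.43 = 149.5 d.
K_eq = L / Σ(b_i/K_i) = 15.78 / 149.5 = 0.1055 m/day.
Q = K_eq · A · (Δh/L) = 0.1055 × 1400 × (2.73/15.78) = 25.56 m³/day.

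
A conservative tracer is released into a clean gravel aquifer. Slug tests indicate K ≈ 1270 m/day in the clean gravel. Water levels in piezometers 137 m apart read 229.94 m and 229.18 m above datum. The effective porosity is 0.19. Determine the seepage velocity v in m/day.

37.1

Hydraulic gradient i = (229.94 − 229.18) / 137 = 0.76 / 137 = 0.005547.
Darcy flux q = K · i = 1270 × 0.005547 = 7.045 m/day.
Seepage velocity v = q / n_e = 7.045 / 0.19 = 37.08 m/day.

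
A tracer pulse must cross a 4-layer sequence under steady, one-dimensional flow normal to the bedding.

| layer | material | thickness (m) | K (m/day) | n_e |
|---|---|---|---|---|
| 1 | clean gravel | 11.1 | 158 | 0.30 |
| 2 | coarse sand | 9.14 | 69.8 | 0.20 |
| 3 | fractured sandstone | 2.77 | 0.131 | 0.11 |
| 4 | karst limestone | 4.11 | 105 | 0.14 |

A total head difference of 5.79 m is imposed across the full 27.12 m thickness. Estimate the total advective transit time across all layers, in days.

22.3

With flow normal to the layers, continuity requires the same specific discharge q through every layer.
Σ(b_i/K_i) = 11.1/158 + 9.14/69.8 + 2.77/0.131 + 4.11/105 = 21.39 d.
q = Δh / Σ(b_i/K_i) = 5.79 / 21.39 = 0.2707 m/day.
In each layer the seepage velocity is v_i = q/n_i, so the layer transit time is t_i = b_i·n_i / q:
  layer 1 (clean gravel): t_1 = 11.1 × 0.30 / 0.2707 = 12.30 d
  layer 2 (coarse sand): t_2 = 9.14 × 0.20 / 0.2707 = 6.752 d
  layer 3 (fractured sandstone): t_3 = 2.77 × 0.11 / 0.2707 = 1.125 d
  layer 4 (karst limestone): t_4 = 4.11 × 0.14 / 0.2707 = 2.125 d
Total t = Σ t_i = 22.30 days.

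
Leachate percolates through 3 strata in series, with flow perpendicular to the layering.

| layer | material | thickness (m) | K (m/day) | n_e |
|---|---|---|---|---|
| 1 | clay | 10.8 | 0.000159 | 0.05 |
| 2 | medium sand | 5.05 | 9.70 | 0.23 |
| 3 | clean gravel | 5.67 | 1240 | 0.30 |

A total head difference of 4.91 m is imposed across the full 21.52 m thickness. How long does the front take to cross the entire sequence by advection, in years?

129

With flow normal to the layers, continuity requires the same specific discharge q through every layer.
Σ(b_i/K_i) = 10.8/0.000159 + 5.05/9.70 + 5.67/1240 = 67925 d.
q = Δh / Σ(b_i/K_i) = 4.91 / 67925 = 7.229e-05 m/day.
In each layer the seepage velocity is v_i = q/n_i, so the layer transit time is t_i = b_i·n_i / q:
  layer 1 (clay): t_1 = 10.8 × 0.05 / 7.229e-05 = 7470 d
  layer 2 (medium sand): t_2 = 5.05 × 0.23 / 7.229e-05 = 16068 d
  layer 3 (clean gravel): t_3 = 5.67 × 0.30 / 7.229e-05 = 23532 d
Total t = Σ t_i = 47070 days = 128.9 years.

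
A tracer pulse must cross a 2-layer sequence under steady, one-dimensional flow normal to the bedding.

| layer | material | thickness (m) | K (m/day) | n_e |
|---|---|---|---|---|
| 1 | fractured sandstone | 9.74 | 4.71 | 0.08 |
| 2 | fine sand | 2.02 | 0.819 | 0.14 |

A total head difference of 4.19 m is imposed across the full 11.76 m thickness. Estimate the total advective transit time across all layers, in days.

1.15

With flow normal to the layers, continuity requires the same specific discharge q through every layer.
Σ(b_i/K_i) = 9.74/4.71 + 2.02/0.819 = 4.534 d.
q = Δh / Σ(b_i/K_i) = 4.19 / 4.534 = 0.9241 m/day.
In each layer the seepage velocity is v_i = q/n_i, so the layer transit time is t_i = b_i·n_i / q:
  layer 1 (fractured sandstone): t_1 = 9.74 × 0.08 / 0.9241 = 0.8432 d
  layer 2 (fine sand): t_2 = 2.02 × 0.14 / 0.9241 = 0.3060 d
Total t = Σ t_i = 1.149 days.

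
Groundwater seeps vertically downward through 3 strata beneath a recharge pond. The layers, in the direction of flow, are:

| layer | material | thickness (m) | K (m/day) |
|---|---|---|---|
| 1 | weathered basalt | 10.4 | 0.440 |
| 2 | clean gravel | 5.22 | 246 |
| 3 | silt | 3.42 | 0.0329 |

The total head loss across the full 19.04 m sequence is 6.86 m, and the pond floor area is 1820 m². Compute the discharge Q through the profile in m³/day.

Flow is perpendicular to layering, so the layers act in series and the equivalent K is the thickness-weighted harmonic mean.
Total thickness L = 10.4 + 5.22 + 3.42 = 19.04 m.
Σ(b_i/K_i) = 10.4/0.440 + 5.22/246 + 3.42/0.0329 = 127.6 d.
K_eq = L / Σ(b_i/K_i) = 19.04 / 127.6 = 0.1492 m/day.
Q = K_eq · A · (Δh/L) = 0.1492 × 1820 × (6.86/19.04) = 97.84 m³/day.

97.8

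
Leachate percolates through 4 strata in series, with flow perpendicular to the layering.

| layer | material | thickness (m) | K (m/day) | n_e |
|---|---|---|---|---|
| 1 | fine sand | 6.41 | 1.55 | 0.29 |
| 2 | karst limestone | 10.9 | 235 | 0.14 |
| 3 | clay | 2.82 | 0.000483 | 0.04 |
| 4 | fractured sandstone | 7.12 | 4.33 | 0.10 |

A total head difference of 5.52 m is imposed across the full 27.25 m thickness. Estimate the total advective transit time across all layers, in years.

With flow normal to the layers, continuity requires the same specific discharge q through every layer.
Σ(b_i/K_i) = 6.41/1.55 + 10.9/235 + 2.82/0.000483 + 7.12/4.33 = 5844 d.
q = Δh / Σ(b_i/K_i) = 5.52 / 5844 = 0.0009445 m/day.
In each layer the seepage velocity is v_i = q/n_i, so the layer transit time is t_i = b_i·n_i / q:
  layer 1 (fine sand): t_1 = 6.41 × 0.29 / 0.0009445 = 1968 d
  layer 2 (karst limestone): t_2 = 10.9 × 0.14 / 0.0009445 = 1616 d
  layer 3 (clay): t_3 = 2.82 × 0.04 / 0.0009445 = 119.4 d
  layer 4 (fractured sandstone): t_4 = 7.12 × 0.10 / 0.0009445 = 753.8 d
Total t = Σ t_i = 4457 days = 12.20 years.

12.2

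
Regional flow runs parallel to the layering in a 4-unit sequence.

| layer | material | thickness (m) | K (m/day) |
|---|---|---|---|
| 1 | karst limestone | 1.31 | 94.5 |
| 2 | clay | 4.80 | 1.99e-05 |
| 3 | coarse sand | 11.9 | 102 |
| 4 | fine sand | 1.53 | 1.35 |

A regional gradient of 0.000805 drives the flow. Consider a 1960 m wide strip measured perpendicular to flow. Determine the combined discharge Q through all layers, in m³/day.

Flow is parallel to layering, so each bed carries its own Darcy discharge and the transmissivities add.
Σ(K_i·b_i) = 94.5×1.31 + 1.99e-05×4.80 + 102×11.9 + 1.35×1.53 = 1340 m²/day.
Hydraulic gradient i = 0.000805.
Q = Σ(K_i·b_i) · W · i = 1340 × 1960 × 0.0008050 = 2114 m³/day.

2110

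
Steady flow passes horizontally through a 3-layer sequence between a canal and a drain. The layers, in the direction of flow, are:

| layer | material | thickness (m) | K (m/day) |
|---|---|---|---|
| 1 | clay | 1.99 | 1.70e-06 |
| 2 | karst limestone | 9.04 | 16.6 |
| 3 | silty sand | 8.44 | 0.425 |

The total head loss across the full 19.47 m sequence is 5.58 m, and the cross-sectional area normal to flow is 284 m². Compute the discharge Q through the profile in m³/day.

Flow is perpendicular to layering, so the layers act in series and the equivalent K is the thickness-weighted harmonic mean.
Total thickness L = 1.99 + 9.04 + 8.44 = 19.47 m.
Σ(b_i/K_i) = 1.99/1.70e-06 + 9.04/16.6 + 8.44/0.425 = 1.171e+06 d.
K_eq = L / Σ(b_i/K_i) = 19.47 / 1.171e+06 = 1.663e-05 m/day.
Q = K_eq · A · (Δh/L) = 1.663e-05 × 284 × (5.58/19.47) = 0.001354 m³/day.

0.00135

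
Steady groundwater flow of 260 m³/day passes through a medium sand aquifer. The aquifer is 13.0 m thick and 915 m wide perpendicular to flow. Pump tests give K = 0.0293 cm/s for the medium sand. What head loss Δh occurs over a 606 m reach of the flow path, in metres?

Convert K: 0.0293 cm/s × 864 = 25.32 m/day.
Cross-sectional area A = 915 × 13.0 = 11895 m².
From Q = K·A·i, i = Q / (K·A) = 260 / (25.32 × 11895) = 0.0008634.
Head loss Δh = i · L = 0.0008634 × 606 = 0.5232 m.

0.523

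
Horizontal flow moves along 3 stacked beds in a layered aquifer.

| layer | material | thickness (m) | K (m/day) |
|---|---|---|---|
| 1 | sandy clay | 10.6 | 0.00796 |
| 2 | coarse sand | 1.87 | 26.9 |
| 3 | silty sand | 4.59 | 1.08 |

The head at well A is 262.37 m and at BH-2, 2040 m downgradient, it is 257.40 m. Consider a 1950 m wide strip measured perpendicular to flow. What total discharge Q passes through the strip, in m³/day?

263

Flow is parallel to layering, so each bed carries its own Darcy discharge and the transmissivities add.
Σ(K_i·b_i) = 0.00796×10.6 + 26.9×1.87 + 1.08×4.59 = 55.34 m²/day.
Hydraulic gradient i = (262.37 − 257.40) / 2040 = 4.97 / 2040 = 0.002436.
Q = Σ(K_i·b_i) · W · i = 55.34 × 1950 × 0.002436 = 262.9 m³/day.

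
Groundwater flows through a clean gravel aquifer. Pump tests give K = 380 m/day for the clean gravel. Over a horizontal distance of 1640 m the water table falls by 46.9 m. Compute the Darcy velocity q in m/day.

Hydraulic gradient i = Δh / L = 46.9 / 1640 = 0.02860.
Specific discharge q = K · i = 380.0 × 0.02860 = 10.87 m/day.

10.9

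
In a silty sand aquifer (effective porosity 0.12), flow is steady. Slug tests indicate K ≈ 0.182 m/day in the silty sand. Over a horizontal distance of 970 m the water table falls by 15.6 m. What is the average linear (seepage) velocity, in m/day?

Hydraulic gradient i = Δh / L = 15.6 / 970 = 0.01608.
Darcy flux q = K · i = 0.1820 × 0.01608 = 0.002927 m/day.
Seepage velocity v = q / n_e = 0.002927 / 0.12 = 0.02439 m/day.

0.0244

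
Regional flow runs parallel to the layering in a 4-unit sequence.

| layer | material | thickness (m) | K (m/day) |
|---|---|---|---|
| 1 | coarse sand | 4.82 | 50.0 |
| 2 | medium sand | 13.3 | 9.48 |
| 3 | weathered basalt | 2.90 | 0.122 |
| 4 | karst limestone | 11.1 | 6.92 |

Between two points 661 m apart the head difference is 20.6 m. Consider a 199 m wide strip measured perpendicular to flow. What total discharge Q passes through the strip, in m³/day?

Flow is parallel to layering, so each bed carries its own Darcy discharge and the transmissivities add.
Σ(K_i·b_i) = 50.0×4.82 + 9.48×13.3 + 0.122×2.90 + 6.92×11.1 = 444.2 m²/day.
Hydraulic gradient i = Δh / L = 20.6 / 661 = 0.03116.
Q = Σ(K_i·b_i) · W · i = 444.2 × 199 × 0.03116 = 2755 m³/day.

2760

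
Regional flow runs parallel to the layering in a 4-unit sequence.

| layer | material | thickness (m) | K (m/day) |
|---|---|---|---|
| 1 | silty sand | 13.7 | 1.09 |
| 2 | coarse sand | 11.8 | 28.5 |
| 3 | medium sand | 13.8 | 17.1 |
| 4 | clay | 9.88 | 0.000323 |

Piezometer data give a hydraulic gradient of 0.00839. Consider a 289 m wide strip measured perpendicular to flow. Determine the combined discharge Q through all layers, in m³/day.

1420

Flow is parallel to layering, so each bed carries its own Darcy discharge and the transmissivities add.
Σ(K_i·b_i) = 1.09×13.7 + 28.5×11.8 + 17.1×13.8 + 0.000323×9.88 = 587.2 m²/day.
Hydraulic gradient i = 0.00839.
Q = Σ(K_i·b_i) · W · i = 587.2 × 289 × 0.008390 = 1424 m³/day.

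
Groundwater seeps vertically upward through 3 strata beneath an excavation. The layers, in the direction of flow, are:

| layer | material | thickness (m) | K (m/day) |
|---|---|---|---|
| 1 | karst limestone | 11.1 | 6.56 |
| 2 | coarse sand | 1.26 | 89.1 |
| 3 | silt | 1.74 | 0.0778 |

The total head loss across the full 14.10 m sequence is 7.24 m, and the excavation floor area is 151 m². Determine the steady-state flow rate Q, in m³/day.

45.4

Flow is perpendicular to layering, so the layers act in series and the equivalent K is the thickness-weighted harmonic mean.
Total thickness L = 11.1 + 1.26 + 1.74 = 14.10 m.
Σ(b_i/K_i) = 11.1/6.56 + 1.26/89.1 + 1.74/0.0778 = 24.07 d.
K_eq = L / Σ(b_i/K_i) = 14.10 / 24.07 = 0.5858 m/day.
Q = K_eq · A · (Δh/L) = 0.5858 × 151 × (7.24/14.10) = 45.42 m³/day.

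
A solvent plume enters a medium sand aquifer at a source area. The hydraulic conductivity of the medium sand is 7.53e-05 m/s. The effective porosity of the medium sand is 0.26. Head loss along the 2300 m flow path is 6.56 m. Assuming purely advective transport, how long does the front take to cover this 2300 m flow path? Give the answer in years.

Convert K: 7.53e-05 m/s × 86400 = 6.506 m/day.
Hydraulic gradient i = Δh / L = 6.56 / 2300 = 0.002852.
Darcy flux q = K · i = 6.506 × 0.002852 = 0.01856 m/day.
Seepage velocity v = q / n_e = 0.01856 / 0.26 = 0.07137 m/day.
Travel time t = L / v = 2300 / 0.07137 = 32227 days = 88.23 years.

88.2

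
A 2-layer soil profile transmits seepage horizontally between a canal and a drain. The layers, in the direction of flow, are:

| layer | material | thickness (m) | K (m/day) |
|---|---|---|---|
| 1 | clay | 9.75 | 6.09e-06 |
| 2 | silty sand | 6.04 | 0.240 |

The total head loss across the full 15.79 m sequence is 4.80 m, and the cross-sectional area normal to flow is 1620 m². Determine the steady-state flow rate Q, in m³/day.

0.00486

Flow is perpendicular to layering, so the layers act in series and the equivalent K is the thickness-weighted harmonic mean.
Total thickness L = 9.75 + 6.04 = 15.79 m.
Σ(b_i/K_i) = 9.75/6.09e-06 + 6.04/0.240 = 1.601e+06 d.
K_eq = L / Σ(b_i/K_i) = 15.79 / 1.601e+06 = 9.863e-06 m/day.
Q = K_eq · A · (Δh/L) = 9.863e-06 × 1620 × (4.80/15.79) = 0.004857 m³/day.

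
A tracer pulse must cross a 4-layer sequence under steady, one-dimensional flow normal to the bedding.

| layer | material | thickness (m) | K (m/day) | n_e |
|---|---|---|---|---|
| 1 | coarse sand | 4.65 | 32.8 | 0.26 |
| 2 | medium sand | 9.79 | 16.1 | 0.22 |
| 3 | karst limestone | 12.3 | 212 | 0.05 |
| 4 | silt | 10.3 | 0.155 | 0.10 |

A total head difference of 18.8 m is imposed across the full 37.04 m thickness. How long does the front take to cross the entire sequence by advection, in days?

17.9

With flow normal to the layers, continuity requires the same specific discharge q through every layer.
Σ(b_i/K_i) = 4.65/32.8 + 9.79/16.1 + 12.3/212 + 10.3/0.155 = 67.26 d.
q = Δh / Σ(b_i/K_i) = 18.8 / 67.26 = 0.2795 m/day.
In each layer the seepage velocity is v_i = q/n_i, so the layer transit time is t_i = b_i·n_i / q:
  layer 1 (coarse sand): t_1 = 4.65 × 0.26 / 0.2795 = 4.325 d
  layer 2 (medium sand): t_2 = 9.79 × 0.22 / 0.2795 = 7.706 d
  layer 3 (karst limestone): t_3 = 12.3 × 0.05 / 0.2795 = 2.200 d
  layer 4 (silt): t_4 = 10.3 × 0.10 / 0.2795 = 3.685 d
Total t = Σ t_i = 17.92 days.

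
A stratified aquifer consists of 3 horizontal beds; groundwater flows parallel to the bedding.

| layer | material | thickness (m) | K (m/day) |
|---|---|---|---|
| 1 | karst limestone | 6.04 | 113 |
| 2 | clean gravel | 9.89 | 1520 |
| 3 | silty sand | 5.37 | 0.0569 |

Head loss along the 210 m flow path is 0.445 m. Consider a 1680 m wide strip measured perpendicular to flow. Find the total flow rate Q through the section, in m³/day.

55900

Flow is parallel to layering, so each bed carries its own Darcy discharge and the transmissivities add.
Σ(K_i·b_i) = 113×6.04 + 1520×9.89 + 0.0569×5.37 = 15716 m²/day.
Hydraulic gradient i = Δh / L = 0.445 / 210 = 0.002119.
Q = Σ(K_i·b_i) · W · i = 15716 × 1680 × 0.002119 = 55948 m³/day.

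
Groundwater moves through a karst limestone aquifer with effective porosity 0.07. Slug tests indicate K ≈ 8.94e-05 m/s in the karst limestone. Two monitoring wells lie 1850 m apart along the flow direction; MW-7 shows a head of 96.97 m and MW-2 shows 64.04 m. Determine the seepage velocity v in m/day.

1.96

Convert K: 8.94e-05 m/s × 86400 = 7.724 m/day.
Hydraulic gradient i = (96.97 − 64.04) / 1850 = 32.93 / 1850 = 0.01780.
Darcy flux q = K · i = 7.724 × 0.01780 = 0.1375 m/day.
Seepage velocity v = q / n_e = 0.1375 / 0.07 = 1.964 m/day.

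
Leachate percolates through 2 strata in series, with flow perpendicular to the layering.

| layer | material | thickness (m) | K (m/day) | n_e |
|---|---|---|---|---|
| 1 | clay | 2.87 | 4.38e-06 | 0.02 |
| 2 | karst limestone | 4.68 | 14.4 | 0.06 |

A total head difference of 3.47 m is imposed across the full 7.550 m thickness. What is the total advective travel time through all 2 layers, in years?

With flow normal to the layers, continuity requires the same specific discharge q through every layer.
Σ(b_i/K_i) = 2.87/4.38e-06 + 4.68/14.4 = 6.553e+05 d.
q = Δh / Σ(b_i/K_i) = 3.47 / 6.553e+05 = 5.296e-06 m/day.
In each layer the seepage velocity is v_i = q/n_i, so the layer transit time is t_i = b_i·n_i / q:
  layer 1 (clay): t_1 = 2.87 × 0.02 / 5.296e-06 = 10839 d
  layer 2 (karst limestone): t_2 = 4.68 × 0.06 / 5.296e-06 = 53024 d
Total t = Σ t_i = 63863 days = 174.8 years.

175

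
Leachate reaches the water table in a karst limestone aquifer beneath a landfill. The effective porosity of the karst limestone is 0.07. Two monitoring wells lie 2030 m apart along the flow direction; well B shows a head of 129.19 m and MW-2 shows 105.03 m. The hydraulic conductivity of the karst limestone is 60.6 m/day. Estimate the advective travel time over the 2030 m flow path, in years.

0.539

Hydraulic gradient i = (129.19 − 105.03) / 2030 = 24.16 / 2030 = 0.01190.
Darcy flux q = K · i = 60.60 × 0.01190 = 0.7212 m/day.
Seepage velocity v = q / n_e = 0.7212 / 0.07 = 10.30 m/day.
Travel time t = L / v = 2030 / 10.30 = 197.0 days = 0.5394 years.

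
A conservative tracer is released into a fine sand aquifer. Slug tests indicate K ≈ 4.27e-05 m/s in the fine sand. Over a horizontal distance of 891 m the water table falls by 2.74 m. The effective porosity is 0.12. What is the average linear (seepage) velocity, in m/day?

Convert K: 4.27e-05 m/s × 86400 = 3.689 m/day.
Hydraulic gradient i = Δh / L = 2.74 / 891 = 0.003075.
Darcy flux q = K · i = 3.689 × 0.003075 = 0.01135 m/day.
Seepage velocity v = q / n_e = 0.01135 / 0.12 = 0.09454 m/day.

0.0945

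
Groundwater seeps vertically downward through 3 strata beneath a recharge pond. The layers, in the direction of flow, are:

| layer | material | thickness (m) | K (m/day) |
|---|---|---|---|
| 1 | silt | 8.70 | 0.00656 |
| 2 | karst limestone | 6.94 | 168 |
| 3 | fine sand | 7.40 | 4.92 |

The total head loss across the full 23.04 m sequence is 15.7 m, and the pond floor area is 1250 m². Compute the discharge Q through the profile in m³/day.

Flow is perpendicular to layering, so the layers act in series and the equivalent K is the thickness-weighted harmonic mean.
Total thickness L = 8.70 + 6.94 + 7.40 = 23.04 m.
Σ(b_i/K_i) = 8.70/0.00656 + 6.94/168 + 7.40/4.92 = 1328 d.
K_eq = L / Σ(b_i/K_i) = 23.04 / 1328 = 0.01735 m/day.
Q = K_eq · A · (Δh/L) = 0.01735 × 1250 × (15.7/23.04) = 14.78 m³/day.

14.8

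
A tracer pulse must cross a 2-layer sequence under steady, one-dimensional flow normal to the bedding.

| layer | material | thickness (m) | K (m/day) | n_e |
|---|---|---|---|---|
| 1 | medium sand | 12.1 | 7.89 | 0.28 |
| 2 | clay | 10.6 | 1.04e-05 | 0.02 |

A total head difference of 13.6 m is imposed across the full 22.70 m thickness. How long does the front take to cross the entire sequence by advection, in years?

With flow normal to the layers, continuity requires the same specific discharge q through every layer.
Σ(b_i/K_i) = 12.1/7.89 + 10.6/1.04e-05 = 1.019e+06 d.
q = Δh / Σ(b_i/K_i) = 13.6 / 1.019e+06 = 1.334e-05 m/day.
In each layer the seepage velocity is v_i = q/n_i, so the layer transit time is t_i = b_i·n_i / q:
  layer 1 (medium sand): t_1 = 12.1 × 0.28 / 1.334e-05 = 2.539e+05 d
  layer 2 (clay): t_2 = 10.6 × 0.02 / 1.334e-05 = 15888 d
Total t = Σ t_i = 2.698e+05 days = 738.7 years.

739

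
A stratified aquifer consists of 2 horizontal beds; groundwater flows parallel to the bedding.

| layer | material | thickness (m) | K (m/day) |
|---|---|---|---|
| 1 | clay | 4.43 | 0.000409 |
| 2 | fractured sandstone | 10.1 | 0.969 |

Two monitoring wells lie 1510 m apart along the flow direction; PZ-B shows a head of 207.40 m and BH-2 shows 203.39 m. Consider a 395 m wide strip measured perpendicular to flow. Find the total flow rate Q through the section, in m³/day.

Flow is parallel to layering, so each bed carries its own Darcy discharge and the transmissivities add.
Σ(K_i·b_i) = 0.000409×4.43 + 0.969×10.1 = 9.789 m²/day.
Hydraulic gradient i = (207.40 − 203.39) / 1510 = 4.01 / 1510 = 0.002656.
Q = Σ(K_i·b_i) · W · i = 9.789 × 395 × 0.002656 = 10.27 m³/day.

10.3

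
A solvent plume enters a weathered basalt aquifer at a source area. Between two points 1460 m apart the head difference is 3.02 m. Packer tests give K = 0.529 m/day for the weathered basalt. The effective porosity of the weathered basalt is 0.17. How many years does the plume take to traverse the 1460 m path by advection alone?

Hydraulic gradient i = Δh / L = 3.02 / 1460 = 0.002068.
Darcy flux q = K · i = 0.5290 × 0.002068 = 0.001094 m/day.
Seepage velocity v = q / n_e = 0.001094 / 0.17 = 0.006437 m/day.
Travel time t = L / v = 1460 / 0.006437 = 2.268e+05 days = 621.0 years.

621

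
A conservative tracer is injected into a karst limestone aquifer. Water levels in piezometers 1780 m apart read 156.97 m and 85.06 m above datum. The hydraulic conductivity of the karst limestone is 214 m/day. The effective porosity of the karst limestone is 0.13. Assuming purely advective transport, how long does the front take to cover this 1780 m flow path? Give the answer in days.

Hydraulic gradient i = (156.97 − 85.06) / 1780 = 71.91 / 1780 = 0.04040.
Darcy flux q = K · i = 214.0 × 0.04040 = 8.645 m/day.
Seepage velocity v = q / n_e = 8.645 / 0.13 = 66.50 m/day.
Travel time t = L / v = 1780 / 66.50 = 26.77 days.

26.8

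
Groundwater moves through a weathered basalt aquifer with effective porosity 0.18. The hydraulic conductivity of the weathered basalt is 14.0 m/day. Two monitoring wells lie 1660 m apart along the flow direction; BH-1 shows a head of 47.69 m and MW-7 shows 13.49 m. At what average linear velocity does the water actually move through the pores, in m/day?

1.60

Hydraulic gradient i = (47.69 − 13.49) / 1660 = 34.2 / 1660 = 0.02060.
Darcy flux q = K · i = 14.00 × 0.02060 = 0.2884 m/day.
Seepage velocity v = q / n_e = 0.2884 / 0.18 = 1.602 m/day.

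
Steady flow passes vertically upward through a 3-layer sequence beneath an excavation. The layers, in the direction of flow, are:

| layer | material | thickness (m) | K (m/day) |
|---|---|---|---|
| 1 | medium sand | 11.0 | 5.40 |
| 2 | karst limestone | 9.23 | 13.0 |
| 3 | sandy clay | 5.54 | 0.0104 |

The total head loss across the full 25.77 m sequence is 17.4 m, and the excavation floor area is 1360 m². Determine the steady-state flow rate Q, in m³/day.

Flow is perpendicular to layering, so the layers act in series and the equivalent K is the thickness-weighted harmonic mean.
Total thickness L = 11.0 + 9.23 + 5.54 = 25.77 m.
Σ(b_i/K_i) = 11.0/5.40 + 9.23/13.0 + 5.54/0.0104 = 535.4 d.
K_eq = L / Σ(b_i/K_i) = 25.77 / 535.4 = 0.04813 m/day.
Q = K_eq · A · (Δh/L) = 0.04813 × 1360 × (17.4/25.77) = 44.20 m³/day.

44.2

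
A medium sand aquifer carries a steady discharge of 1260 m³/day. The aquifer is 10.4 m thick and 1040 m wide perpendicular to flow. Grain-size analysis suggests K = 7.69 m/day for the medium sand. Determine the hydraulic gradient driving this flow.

Cross-sectional area A = 1040 × 10.4 = 10816 m².
From Q = K·A·i, i = Q / (K·A) = 1260 / (7.690 × 10816) = 0.01515.

0.0151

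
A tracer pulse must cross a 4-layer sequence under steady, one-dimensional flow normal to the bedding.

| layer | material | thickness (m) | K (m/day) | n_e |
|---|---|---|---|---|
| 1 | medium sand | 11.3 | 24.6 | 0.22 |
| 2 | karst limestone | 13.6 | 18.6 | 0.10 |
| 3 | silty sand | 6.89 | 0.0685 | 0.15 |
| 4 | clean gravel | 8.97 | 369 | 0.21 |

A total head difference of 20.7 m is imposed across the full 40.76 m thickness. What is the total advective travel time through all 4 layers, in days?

33.3

With flow normal to the layers, continuity requires the same specific discharge q through every layer.
Σ(b_i/K_i) = 11.3/24.6 + 13.6/18.6 + 6.89/0.0685 + 8.97/369 = 101.8 d.
q = Δh / Σ(b_i/K_i) = 20.7 / 101.8 = 0.2033 m/day.
In each layer the seepage velocity is v_i = q/n_i, so the layer transit time is t_i = b_i·n_i / q:
  layer 1 (medium sand): t_1 = 11.3 × 0.22 / 0.2033 = 12.23 d
  layer 2 (karst limestone): t_2 = 13.6 × 0.10 / 0.2033 = 6.688 d
  layer 3 (silty sand): t_3 = 6.89 × 0.15 / 0.2033 = 5.083 d
  layer 4 (clean gravel): t_4 = 8.97 × 0.21 / 0.2033 = 9.264 d
Total t = Σ t_i = 33.26 days.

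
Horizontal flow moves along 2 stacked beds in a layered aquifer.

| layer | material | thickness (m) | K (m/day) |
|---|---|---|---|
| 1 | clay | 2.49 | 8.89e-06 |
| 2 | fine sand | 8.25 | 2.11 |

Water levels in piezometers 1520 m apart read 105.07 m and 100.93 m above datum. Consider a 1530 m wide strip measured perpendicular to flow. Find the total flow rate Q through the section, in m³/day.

Flow is parallel to layering, so each bed carries its own Darcy discharge and the transmissivities add.
Σ(K_i·b_i) = 8.89e-06×2.49 + 2.11×8.25 = 17.41 m²/day.
Hydraulic gradient i = (105.07 − 100.93) / 1520 = 4.14 / 1520 = 0.002724.
Q = Σ(K_i·b_i) · W · i = 17.41 × 1530 × 0.002724 = 72.54 m³/day.

72.5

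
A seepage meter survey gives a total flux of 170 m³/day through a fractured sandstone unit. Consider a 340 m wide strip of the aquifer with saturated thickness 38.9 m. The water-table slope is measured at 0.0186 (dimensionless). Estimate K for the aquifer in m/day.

0.691

Cross-sectional area A = 340 × 38.9 = 13226 m².
Hydraulic gradient i = 0.0186.
From Q = K·A·i, K = Q / (A·i) = 170 / (13226 × 0.01860) = 0.6910 m/day.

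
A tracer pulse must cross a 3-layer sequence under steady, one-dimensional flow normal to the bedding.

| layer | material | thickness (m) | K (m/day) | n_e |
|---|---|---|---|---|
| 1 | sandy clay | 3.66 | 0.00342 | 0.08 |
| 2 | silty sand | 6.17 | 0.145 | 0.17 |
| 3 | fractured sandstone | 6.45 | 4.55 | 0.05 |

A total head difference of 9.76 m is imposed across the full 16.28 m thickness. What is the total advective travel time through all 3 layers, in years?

With flow normal to the layers, continuity requires the same specific discharge q through every layer.
Σ(b_i/K_i) = 3.66/0.00342 + 6.17/0.145 + 6.45/4.55 = 1114 d.
q = Δh / Σ(b_i/K_i) = 9.76 / 1114 = 0.008760 m/day.
In each layer the seepage velocity is v_i = q/n_i, so the layer transit time is t_i = b_i·n_i / q:
  layer 1 (sandy clay): t_1 = 3.66 × 0.08 / 0.008760 = 33.42 d
  layer 2 (silty sand): t_2 = 6.17 × 0.17 / 0.008760 = 119.7 d
  layer 3 (fractured sandstone): t_3 = 6.45 × 0.05 / 0.008760 = 36.81 d
Total t = Σ t_i = 190.0 days = 0.5201 years.

0.520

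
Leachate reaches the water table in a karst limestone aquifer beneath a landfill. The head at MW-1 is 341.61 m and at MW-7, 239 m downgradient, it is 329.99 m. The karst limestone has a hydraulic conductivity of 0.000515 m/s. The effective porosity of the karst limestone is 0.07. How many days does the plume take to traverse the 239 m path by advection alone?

7.73

Convert K: 0.000515 m/s × 86400 = 44.50 m/day.
Hydraulic gradient i = (341.61 − 329.99) / 239 = 11.62 / 239 = 0.04862.
Darcy flux q = K · i = 44.50 × 0.04862 = 2.163 m/day.
Seepage velocity v = q / n_e = 2.163 / 0.07 = 30.91 m/day.
Travel time t = L / v = 239 / 30.91 = 7.733 days.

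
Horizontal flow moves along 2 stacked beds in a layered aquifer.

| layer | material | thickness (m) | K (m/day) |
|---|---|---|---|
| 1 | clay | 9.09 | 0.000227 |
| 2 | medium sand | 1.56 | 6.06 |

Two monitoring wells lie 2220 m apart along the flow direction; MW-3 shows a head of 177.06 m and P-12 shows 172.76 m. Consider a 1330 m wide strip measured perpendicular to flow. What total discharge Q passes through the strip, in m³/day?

Flow is parallel to layering, so each bed carries its own Darcy discharge and the transmissivities add.
Σ(K_i·b_i) = 0.000227×9.09 + 6.06×1.56 = 9.456 m²/day.
Hydraulic gradient i = (177.06 − 172.76) / 2220 = 4.3 / 2220 = 0.001937.
Q = Σ(K_i·b_i) · W · i = 9.456 × 1330 × 0.001937 = 24.36 m³/day.

24.4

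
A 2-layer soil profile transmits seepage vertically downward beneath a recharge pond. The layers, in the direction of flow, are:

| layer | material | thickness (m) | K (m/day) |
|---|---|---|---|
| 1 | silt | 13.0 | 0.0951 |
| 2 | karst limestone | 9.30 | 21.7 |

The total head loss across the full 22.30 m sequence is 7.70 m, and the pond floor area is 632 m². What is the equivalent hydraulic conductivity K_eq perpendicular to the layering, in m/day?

0.163

Flow is perpendicular to layering, so the layers act in series and the equivalent K is the thickness-weighted harmonic mean.
Total thickness L = 13.0 + 9.30 = 22.30 m.
Σ(b_i/K_i) = 13.0/0.0951 + 9.30/21.7 = 137.1 d.
K_eq = L / Σ(b_i/K_i) = 22.30 / 137.1 = 0.1626 m/day.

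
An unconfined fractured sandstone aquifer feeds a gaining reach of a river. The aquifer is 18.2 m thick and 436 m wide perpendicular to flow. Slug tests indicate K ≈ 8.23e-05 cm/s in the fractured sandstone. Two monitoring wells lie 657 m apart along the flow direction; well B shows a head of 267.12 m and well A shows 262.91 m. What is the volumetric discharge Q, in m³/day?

Convert K: 8.23e-05 cm/s × 864 = 0.07111 m/day.
Cross-sectional area A = 436 × 18.2 = 7935 m².
Hydraulic gradient i = (267.12 − 262.91) / 657 = 4.21 / 657 = 0.006408.
Darcy's law: Q = K · A · i = 0.07111 × 7935 × 0.006408 = 3.616 m³/day.

3.62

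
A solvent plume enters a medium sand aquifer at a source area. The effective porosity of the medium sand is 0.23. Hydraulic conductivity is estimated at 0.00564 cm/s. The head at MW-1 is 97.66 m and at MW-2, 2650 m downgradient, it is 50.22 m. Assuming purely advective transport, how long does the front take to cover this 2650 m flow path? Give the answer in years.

19.1

Convert K: 0.00564 cm/s × 864 = 4.873 m/day.
Hydraulic gradient i = (97.66 − 50.22) / 2650 = 47.44 / 2650 = 0.01790.
Darcy flux q = K · i = 4.873 × 0.01790 = 0.08724 m/day.
Seepage velocity v = q / n_e = 0.08724 / 0.23 = 0.3793 m/day.
Travel time t = L / v = 2650 / 0.3793 = 6987 days = 19.13 years.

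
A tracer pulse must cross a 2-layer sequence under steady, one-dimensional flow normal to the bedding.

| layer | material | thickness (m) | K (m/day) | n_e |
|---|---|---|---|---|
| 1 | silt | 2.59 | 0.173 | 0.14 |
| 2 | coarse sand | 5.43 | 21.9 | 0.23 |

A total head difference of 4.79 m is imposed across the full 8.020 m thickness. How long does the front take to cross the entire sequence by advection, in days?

5.12

With flow normal to the layers, continuity requires the same specific discharge q through every layer.
Σ(b_i/K_i) = 2.59/0.173 + 5.43/21.9 = 15.22 d.
q = Δh / Σ(b_i/K_i) = 4.79 / 15.22 = 0.3147 m/day.
In each layer the seepage velocity is v_i = q/n_i, so the layer transit time is t_i = b_i·n_i / q:
  layer 1 (silt): t_1 = 2.59 × 0.14 / 0.3147 = 1.152 d
  layer 2 (coarse sand): t_2 = 5.43 × 0.23 / 0.3147 = 3.968 d
Total t = Σ t_i = 5.120 days.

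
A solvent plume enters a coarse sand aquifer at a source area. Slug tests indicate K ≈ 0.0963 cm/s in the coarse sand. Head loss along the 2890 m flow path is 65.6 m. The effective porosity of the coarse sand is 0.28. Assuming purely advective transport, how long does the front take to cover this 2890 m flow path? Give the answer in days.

Convert K: 0.0963 cm/s × 864 = 83.20 m/day.
Hydraulic gradient i = Δh / L = 65.6 / 2890 = 0.02270.
Darcy flux q = K · i = 83.20 × 0.02270 = 1.889 m/day.
Seepage velocity v = q / n_e = 1.889 / 0.28 = 6.745 m/day.
Travel time t = L / v = 2890 / 6.745 = 428.5 days.

428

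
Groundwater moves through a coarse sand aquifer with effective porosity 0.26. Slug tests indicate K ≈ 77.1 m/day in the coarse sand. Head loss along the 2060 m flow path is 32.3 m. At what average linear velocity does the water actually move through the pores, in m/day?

Hydraulic gradient i = Δh / L = 32.3 / 2060 = 0.01568.
Darcy flux q = K · i = 77.10 × 0.01568 = 1.209 m/day.
Seepage velocity v = q / n_e = 1.209 / 0.26 = 4.650 m/day.

4.65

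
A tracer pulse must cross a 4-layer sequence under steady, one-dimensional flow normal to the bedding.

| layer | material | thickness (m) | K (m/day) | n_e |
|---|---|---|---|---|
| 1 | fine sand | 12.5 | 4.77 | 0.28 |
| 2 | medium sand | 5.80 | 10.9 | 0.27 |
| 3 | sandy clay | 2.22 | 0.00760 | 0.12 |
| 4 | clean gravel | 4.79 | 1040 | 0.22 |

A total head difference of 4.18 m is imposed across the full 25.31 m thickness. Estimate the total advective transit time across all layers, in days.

With flow normal to the layers, continuity requires the same specific discharge q through every layer.
Σ(b_i/K_i) = 12.5/4.77 + 5.80/10.9 + 2.22/0.00760 + 4.79/1040 = 295.3 d.
q = Δh / Σ(b_i/K_i) = 4.18 / 295.3 = 0.01416 m/day.
In each layer the seepage velocity is v_i = q/n_i, so the layer transit time is t_i = b_i·n_i / q:
  layer 1 (fine sand): t_1 = 12.5 × 0.28 / 0.01416 = 247.2 d
  layer 2 (medium sand): t_2 = 5.80 × 0.27 / 0.01416 = 110.6 d
  layer 3 (sandy clay): t_3 = 2.22 × 0.12 / 0.01416 = 18.82 d
  layer 4 (clean gravel): t_4 = 4.79 × 0.22 / 0.01416 = 74.44 d
Total t = Σ t_i = 451.1 days.

451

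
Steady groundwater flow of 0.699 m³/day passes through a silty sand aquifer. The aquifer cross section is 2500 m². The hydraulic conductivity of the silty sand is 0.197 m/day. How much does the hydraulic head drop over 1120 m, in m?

From Q = K·A·i, i = Q / (K·A) = 0.699 / (0.1970 × 2500) = 0.001419.
Head loss Δh = i · L = 0.001419 × 1120 = 1.590 m.

1.59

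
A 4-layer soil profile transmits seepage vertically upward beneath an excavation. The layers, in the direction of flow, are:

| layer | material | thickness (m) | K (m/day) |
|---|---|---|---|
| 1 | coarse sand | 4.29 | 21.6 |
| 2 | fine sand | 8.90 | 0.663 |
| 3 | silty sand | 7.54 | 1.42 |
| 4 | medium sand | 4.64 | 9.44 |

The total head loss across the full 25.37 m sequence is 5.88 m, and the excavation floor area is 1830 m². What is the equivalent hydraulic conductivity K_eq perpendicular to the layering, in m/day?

Flow is perpendicular to layering, so the layers act in series and the equivalent K is the thickness-weighted harmonic mean.
Total thickness L = 4.29 + 8.90 + 7.54 + 4.64 = 25.37 m.
Σ(b_i/K_i) = 4.29/21.6 + 8.90/0.663 + 7.54/1.42 + 4.64/9.44 = 19.42 d.
K_eq = L / Σ(b_i/K_i) = 25.37 / 19.42 = 1.306 m/day.

1.31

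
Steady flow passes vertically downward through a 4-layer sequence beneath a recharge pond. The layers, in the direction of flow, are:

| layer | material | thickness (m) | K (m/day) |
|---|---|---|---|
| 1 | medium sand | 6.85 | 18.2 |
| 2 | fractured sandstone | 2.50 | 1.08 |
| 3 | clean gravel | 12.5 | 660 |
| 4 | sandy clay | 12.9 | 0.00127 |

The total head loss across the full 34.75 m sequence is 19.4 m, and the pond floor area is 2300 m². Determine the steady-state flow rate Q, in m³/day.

4.39

Flow is perpendicular to layering, so the layers act in series and the equivalent K is the thickness-weighted harmonic mean.
Total thickness L = 6.85 + 2.50 + 12.5 + 12.9 = 34.75 m.
Σ(b_i/K_i) = 6.85/18.2 + 2.50/1.08 + 12.5/660 + 12.9/0.00127 = 10160 d.
K_eq = L / Σ(b_i/K_i) = 34.75 / 10160 = 0.003420 m/day.
Q = K_eq · A · (Δh/L) = 0.003420 × 2300 × (19.4/34.75) = 4.392 m³/day.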